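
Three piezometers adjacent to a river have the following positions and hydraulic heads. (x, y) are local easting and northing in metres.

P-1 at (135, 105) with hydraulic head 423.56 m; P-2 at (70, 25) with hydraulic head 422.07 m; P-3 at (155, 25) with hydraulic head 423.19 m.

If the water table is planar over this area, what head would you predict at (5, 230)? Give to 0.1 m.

With h = a·x + b·y + c and P-1 as origin, the differences give:
  (-65)·a + (-80)·b = -1.49
  20·a + (-80)·b = -0.37
Eliminate b (×(-80) and ×(-80), subtract): 6800·a = 89.600 → a = ∂h/∂x = +0.01318
Back-substitute: b = ∂h/∂y = +0.007919.
h(5, 230) = 423.56 + (+0.01318)·(-130) + (+0.007919)·(125) = 423.56 -1.713 +0.990 = 422.837 m.

422.8 m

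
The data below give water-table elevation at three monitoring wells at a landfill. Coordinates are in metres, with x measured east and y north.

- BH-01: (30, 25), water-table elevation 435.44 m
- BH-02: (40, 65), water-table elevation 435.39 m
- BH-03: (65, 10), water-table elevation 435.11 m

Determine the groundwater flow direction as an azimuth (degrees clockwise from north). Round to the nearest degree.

Differences from BH-01: to BH-02 (Δx, Δy, Δh) = (10, 40, -0.05); to BH-03 = (35, -15, -0.33).
Solve a·Δx + b·Δy = Δh: det = 10·(-15) − 35·40 = -1550.
∂h/∂x = [(-0.05)·(-15) − (-0.33)·40] / -1550 = -0.009000
∂h/∂y = [10·(-0.33) − 35·(-0.05)] / -1550 = +0.0010000
Flow direction (−∇h) has components (+0.009000 E, -0.0010000 N).
Azimuth = atan2(E, N) = atan2(+0.009000, -0.0010000) = 96.3° ≈ 096°.

096°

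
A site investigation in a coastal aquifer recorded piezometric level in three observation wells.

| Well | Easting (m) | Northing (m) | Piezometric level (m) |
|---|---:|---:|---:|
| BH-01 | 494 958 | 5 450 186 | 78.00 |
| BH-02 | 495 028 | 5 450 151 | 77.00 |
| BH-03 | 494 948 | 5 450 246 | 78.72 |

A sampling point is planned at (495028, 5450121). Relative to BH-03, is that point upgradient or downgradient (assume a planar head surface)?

Taking BH-01 as reference: BH-02−BH-01 = (70, -35, -1.00); BH-03−BH-01 = (-10, 60, +0.72).
Determinant of the coordinate differences = 70·60 − (-10)·(-35) = 3850.
∂h/∂x = [(-1.00)·60 − (+0.72)·(-35)] / 3850 = -0.009039
∂h/∂y = [70·(+0.72) − (-10)·(-1.00)] / 3850 = +0.01049
Head at (495028, 5450121) = 78.00 + (-0.009039)·(70) + (+0.01049)·(-65) = 76.69 m.
That is lower than the 78.72 m at BH-03, so the point is downgradient.

downgradient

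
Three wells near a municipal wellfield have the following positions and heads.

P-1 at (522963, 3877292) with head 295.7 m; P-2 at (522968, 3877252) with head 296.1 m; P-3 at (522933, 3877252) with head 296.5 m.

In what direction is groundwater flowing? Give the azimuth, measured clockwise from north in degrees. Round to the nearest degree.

045°

Taking P-1 as reference: P-2−P-1 = (5, -40, +0.4); P-3−P-1 = (-30, -40, +0.8).
Determinant of the coordinate differences = 5·(-40) − (-30)·(-40) = -1400.
∂h/∂x = [(+0.4)·(-40) − (+0.8)·(-40)] / -1400 = -0.01143
∂h/∂y = [5·(+0.8) − (-30)·(+0.4)] / -1400 = -0.01143
Flow direction (−∇h) has components (+0.01143 E, +0.01143 N).
Azimuth = atan2(E, N) = atan2(+0.01143, +0.01143) = 45.0° ≈ 045°.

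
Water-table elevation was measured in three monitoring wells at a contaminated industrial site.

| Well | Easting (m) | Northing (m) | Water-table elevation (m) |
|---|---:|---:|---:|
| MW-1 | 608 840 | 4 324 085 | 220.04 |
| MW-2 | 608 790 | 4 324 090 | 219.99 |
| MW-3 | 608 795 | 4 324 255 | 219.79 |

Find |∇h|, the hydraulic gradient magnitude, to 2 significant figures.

0.0015

With h = a·x + b·y + c and MW-1 as origin, the differences give:
  (-50)·a + 5·b = -0.05
  (-45)·a + 170·b = -0.25
Eliminate b (×170 and ×5, subtract): -8275·a = -7.250 → a = ∂h/∂x = +0.0008761
Back-substitute: b = ∂h/∂y = -0.001239.
|∇h| = √(0.0008761² + -0.001239²) = 0.001517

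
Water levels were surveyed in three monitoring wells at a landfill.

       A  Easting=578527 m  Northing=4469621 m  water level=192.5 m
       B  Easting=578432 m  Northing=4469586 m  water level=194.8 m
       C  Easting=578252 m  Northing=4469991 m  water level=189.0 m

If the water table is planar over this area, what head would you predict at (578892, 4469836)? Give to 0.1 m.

181.9 m

Differences from A: to B (Δx, Δy, Δh) = (-95, -35, +2.3); to C = (-275, 370, -3.5).
Determinant of the coordinate differences = (-95)·370 − (-275)·(-35) = -44775.
∂h/∂x = [(+2.3)·370 − (-3.5)·(-35)] / -44775 = -0.01627
∂h/∂y = [(-95)·(-3.5) − (-275)·(+2.3)] / -44775 = -0.02155
h(578892, 4469836) = 192.5 + (-0.01627)·(365) + (-0.02155)·(215) = 192.5 -5.939 -4.634 = 181.928 m.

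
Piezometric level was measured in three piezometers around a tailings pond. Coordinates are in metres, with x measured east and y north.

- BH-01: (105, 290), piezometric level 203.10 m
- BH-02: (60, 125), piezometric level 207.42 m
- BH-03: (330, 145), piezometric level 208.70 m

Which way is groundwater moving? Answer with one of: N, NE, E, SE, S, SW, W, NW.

N

Taking BH-01 as reference: BH-02−BH-01 = (-45, -165, +4.32); BH-03−BH-01 = (225, -145, +5.60).
Determinant of the coordinate differences = (-45)·(-145) − 225·(-165) = 43650.
∂h/∂x = [(+4.32)·(-145) − (+5.60)·(-165)] / 43650 = +0.006818
∂h/∂y = [(-45)·(+5.60) − 225·(+4.32)] / 43650 = -0.02804
Flow = −∇h = (-0.006818 east, +0.02804 north), which points north.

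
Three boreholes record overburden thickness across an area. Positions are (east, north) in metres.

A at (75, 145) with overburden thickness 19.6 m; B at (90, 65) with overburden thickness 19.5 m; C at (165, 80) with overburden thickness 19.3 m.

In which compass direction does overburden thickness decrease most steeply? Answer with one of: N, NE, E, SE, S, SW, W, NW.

With d = a·x + b·y + c and A as origin, the differences give:
  15·a + (-80)·b = -0.1
  90·a + (-65)·b = -0.3
Eliminate b (×(-65) and ×(-80), subtract): 6225·a = -17.50 → a = ∂d/∂x = -0.002811
Back-substitute: b = ∂d/∂y = +0.0007229.
Steepest decrease is along −∇f = (+0.002811 E, -0.0007229 N) → east.

E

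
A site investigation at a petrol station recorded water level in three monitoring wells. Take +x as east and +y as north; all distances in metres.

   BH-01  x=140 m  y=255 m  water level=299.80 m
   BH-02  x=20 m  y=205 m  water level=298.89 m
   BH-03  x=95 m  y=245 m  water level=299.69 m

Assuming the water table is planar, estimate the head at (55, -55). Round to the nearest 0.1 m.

Differences from BH-01: to BH-02 (Δx, Δy, Δh) = (-120, -50, -0.91); to BH-03 = (-45, -10, -0.11).
Solve a·Δx + b·Δy = Δh: det = (-120)·(-10) − (-45)·(-50) = -1050.
∂h/∂x = [(-0.91)·(-10) − (-0.11)·(-50)] / -1050 = -0.003429
∂h/∂y = [(-120)·(-0.11) − (-45)·(-0.91)] / -1050 = +0.02643
h(55, -55) = 299.80 + (-0.003429)·(-85) + (+0.02643)·(-310) = 299.80 +0.291 -8.193 = 291.899 m.

291.9 m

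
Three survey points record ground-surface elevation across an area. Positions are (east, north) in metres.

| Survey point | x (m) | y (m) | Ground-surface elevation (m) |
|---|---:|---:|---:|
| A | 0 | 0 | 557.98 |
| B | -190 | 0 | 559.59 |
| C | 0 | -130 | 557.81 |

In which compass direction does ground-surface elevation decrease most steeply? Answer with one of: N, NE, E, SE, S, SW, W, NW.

E

∂z/∂x = (559.59 − 557.98) / (-190 − 0) = -0.008474
∂z/∂y = (557.81 − 557.98) / (-130 − 0) = +0.001308
Steepest decrease is along −∇f = (+0.008474 E, -0.001308 N) → east.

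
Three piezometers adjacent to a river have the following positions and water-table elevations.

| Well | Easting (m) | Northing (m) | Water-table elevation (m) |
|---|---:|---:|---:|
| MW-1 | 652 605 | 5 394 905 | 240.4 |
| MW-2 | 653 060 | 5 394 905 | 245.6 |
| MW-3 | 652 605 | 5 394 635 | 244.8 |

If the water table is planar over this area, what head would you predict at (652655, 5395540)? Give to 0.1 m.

∂h/∂x = (245.6 − 240.4) / (653060 − 652605) = +0.01143
∂h/∂y = (244.8 − 240.4) / (5394635 − 5394905) = -0.01630
h(652655, 5395540) = 240.4 + (+0.01143)·(50) + (-0.01630)·(635) = 240.4 +0.571 -10.348 = 230.623 m.

230.6 m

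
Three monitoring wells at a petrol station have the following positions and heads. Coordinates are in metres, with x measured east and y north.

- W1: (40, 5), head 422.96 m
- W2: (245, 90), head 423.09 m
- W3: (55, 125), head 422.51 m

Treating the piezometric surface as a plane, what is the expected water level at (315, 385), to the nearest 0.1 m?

Three-point gradient (reference W1): Δ to W2 = (205, 85, +0.13), Δ to W3 = (15, 120, -0.45).
∂h/∂x = +0.002309, ∂h/∂y = -0.004039 (det = 23325).
h(315, 385) = 422.96 + (+0.002309)·(275) + (-0.004039)·(380) = 422.96 +0.635 -1.535 = 422.060 m.

422.1 m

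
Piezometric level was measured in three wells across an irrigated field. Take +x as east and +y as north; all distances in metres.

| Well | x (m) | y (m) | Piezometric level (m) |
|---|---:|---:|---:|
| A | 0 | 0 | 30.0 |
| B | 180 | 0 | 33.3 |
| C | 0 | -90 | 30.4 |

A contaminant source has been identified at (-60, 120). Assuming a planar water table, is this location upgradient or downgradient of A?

∂h/∂x = (33.3 − 30.0) / (180 − 0) = +0.01833
∂h/∂y = (30.4 − 30.0) / (-90 − 0) = -0.004444
Head at (-60, 120) = 30.0 + (+0.01833)·(-60) + (-0.004444)·(120) = 28.37 m.
That is lower than the 30.0 m at A, so the point is downgradient.

downgradient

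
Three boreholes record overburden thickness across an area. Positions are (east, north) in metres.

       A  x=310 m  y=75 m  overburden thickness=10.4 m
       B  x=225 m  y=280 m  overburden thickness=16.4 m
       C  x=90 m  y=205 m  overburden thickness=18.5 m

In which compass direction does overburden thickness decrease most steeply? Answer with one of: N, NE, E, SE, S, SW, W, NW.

SE

With d = a·x + b·y + c and A as origin, the differences give:
  (-85)·a + 205·b = +6.0
  (-220)·a + 130·b = +8.1
Eliminate b (×130 and ×205, subtract): 34050·a = -880.50 → a = ∂d/∂x = -0.02586
Back-substitute: b = ∂d/∂y = +0.01855.
Steepest decrease is along −∇f = (+0.02586 E, -0.01855 N) → southeast.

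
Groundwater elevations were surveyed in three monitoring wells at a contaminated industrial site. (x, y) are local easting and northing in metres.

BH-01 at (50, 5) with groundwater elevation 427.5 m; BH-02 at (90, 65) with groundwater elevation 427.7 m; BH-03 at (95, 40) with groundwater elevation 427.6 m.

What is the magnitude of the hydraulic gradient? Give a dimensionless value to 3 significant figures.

0.00392

With h = a·x + b·y + c and BH-01 as origin, the differences give:
  40·a + 60·b = +0.2
  45·a + 35·b = +0.1
Eliminate b (×35 and ×60, subtract): -1300·a = 1.00 → a = ∂h/∂x = -0.0007692
Back-substitute: b = ∂h/∂y = +0.003846.
|∇h| = √(-0.0007692² + 0.003846²) = 0.003922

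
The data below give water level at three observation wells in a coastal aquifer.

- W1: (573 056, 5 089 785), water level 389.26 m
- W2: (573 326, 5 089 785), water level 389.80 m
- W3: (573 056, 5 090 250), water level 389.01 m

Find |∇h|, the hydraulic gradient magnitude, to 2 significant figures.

0.0021

∂h/∂x = (389.80 − 389.26) / (573326 − 573056) = +0.002000
∂h/∂y = (389.01 − 389.26) / (5090250 − 5089785) = -0.0005376
|∇h| = √(0.002000² + -0.0005376²) = 0.002071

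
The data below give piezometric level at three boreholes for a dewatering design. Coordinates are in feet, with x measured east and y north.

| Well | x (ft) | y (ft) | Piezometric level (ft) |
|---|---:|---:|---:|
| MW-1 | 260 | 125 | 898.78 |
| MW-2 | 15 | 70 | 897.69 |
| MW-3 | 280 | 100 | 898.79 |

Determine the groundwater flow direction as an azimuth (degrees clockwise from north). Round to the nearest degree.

235°

Differences from MW-1: to MW-2 (Δx, Δy, Δh) = (-245, -55, -1.09); to MW-3 = (20, -25, +0.01).
Solve a·Δx + b·Δy = Δh: det = (-245)·(-25) − 20·(-55) = 7225.
∂h/∂x = [(-1.09)·(-25) − (+0.01)·(-55)] / 7225 = +0.003848
∂h/∂y = [(-245)·(+0.01) − 20·(-1.09)] / 7225 = +0.002678
Flow direction (−∇h) has components (-0.003848 E, -0.002678 N).
Azimuth = atan2(E, N) = atan2(-0.003848, -0.002678) = 235.2° ≈ 235°.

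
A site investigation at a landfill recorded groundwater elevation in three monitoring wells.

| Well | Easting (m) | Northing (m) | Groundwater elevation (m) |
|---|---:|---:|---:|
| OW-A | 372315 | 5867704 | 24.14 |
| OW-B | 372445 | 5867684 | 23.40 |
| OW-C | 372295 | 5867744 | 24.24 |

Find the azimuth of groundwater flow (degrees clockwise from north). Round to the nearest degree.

086°

Taking OW-A as reference: OW-B−OW-A = (130, -20, -0.74); OW-C−OW-A = (-20, 40, +0.10).
Determinant of the coordinate differences = 130·40 − (-20)·(-20) = 4800.
∂h/∂x = [(-0.74)·40 − (+0.10)·(-20)] / 4800 = -0.005750
∂h/∂y = [130·(+0.10) − (-20)·(-0.74)] / 4800 = -0.0003750
Flow direction (−∇h) has components (+0.005750 E, +0.0003750 N).
Azimuth = atan2(E, N) = atan2(+0.005750, +0.0003750) = 86.3° ≈ 086°.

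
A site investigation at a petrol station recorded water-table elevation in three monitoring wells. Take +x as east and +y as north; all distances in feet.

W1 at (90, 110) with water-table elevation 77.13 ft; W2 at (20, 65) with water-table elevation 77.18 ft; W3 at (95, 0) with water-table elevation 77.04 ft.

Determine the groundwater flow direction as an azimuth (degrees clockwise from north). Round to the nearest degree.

122°

Differences from W1: to W2 (Δx, Δy, Δh) = (-70, -45, +0.05); to W3 = (5, -110, -0.09).
Solve a·Δx + b·Δy = Δh: det = (-70)·(-110) − 5·(-45) = 7925.
∂h/∂x = [(+0.05)·(-110) − (-0.09)·(-45)] / 7925 = -0.001205
∂h/∂y = [(-70)·(-0.09) − 5·(+0.05)] / 7925 = +0.0007634
Flow direction (−∇h) has components (+0.001205 E, -0.0007634 N).
Azimuth = atan2(E, N) = atan2(+0.001205, -0.0007634) = 122.4° ≈ 122°.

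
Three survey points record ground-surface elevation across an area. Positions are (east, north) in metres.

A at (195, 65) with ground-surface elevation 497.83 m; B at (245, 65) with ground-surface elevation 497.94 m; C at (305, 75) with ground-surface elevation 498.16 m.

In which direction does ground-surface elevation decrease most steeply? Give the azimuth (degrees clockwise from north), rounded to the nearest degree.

Taking A as reference: B−A = (50, 0, +0.11); C−A = (110, 10, +0.33).
Determinant of the coordinate differences = 50·10 − 110·0 = 500.
∂z/∂x = [(+0.11)·10 − (+0.33)·0] / 500 = +0.002200
∂z/∂y = [50·(+0.33) − 110·(+0.11)] / 500 = +0.008800
Steepest decrease is along −∇f: components (-0.002200 E, -0.008800 N).
Azimuth = atan2(-0.002200, -0.008800) = 194.0° ≈ 194°.

194°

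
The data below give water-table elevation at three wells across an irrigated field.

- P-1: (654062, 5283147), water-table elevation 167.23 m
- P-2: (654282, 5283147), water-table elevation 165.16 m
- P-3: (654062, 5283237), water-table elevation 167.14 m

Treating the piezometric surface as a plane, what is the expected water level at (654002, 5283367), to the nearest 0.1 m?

167.6 m

∂h/∂x = (165.16 − 167.23) / (654282 − 654062) = -0.009409
∂h/∂y = (167.14 − 167.23) / (5283237 − 5283147) = -0.001000
h(654002, 5283367) = 167.23 + (-0.009409)·(-60) + (-0.001000)·(220) = 167.23 +0.565 -0.220 = 167.575 m.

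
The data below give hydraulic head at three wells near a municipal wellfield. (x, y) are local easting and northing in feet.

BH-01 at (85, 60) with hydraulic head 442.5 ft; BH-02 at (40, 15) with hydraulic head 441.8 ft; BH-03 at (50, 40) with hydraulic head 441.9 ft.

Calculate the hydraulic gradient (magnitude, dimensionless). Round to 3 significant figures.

0.0196

Differences from BH-01: to BH-02 (Δx, Δy, Δh) = (-45, -45, -0.7); to BH-03 = (-35, -20, -0.6).
Determinant of the coordinate differences = (-45)·(-20) − (-35)·(-45) = -675.
∂h/∂x = [(-0.7)·(-20) − (-0.6)·(-45)] / -675 = +0.01926
∂h/∂y = [(-45)·(-0.6) − (-35)·(-0.7)] / -675 = -0.003704
|∇h| = √(0.01926² + -0.003704²) = 0.01961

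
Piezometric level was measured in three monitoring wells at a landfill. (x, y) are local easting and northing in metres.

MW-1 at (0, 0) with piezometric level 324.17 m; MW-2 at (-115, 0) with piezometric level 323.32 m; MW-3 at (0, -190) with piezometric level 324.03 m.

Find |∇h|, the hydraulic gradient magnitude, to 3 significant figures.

0.00743

∂h/∂x = (323.32 − 324.17) / (-115 − 0) = +0.007391
∂h/∂y = (324.03 − 324.17) / (-190 − 0) = +0.0007368
|∇h| = √(0.007391² + 0.0007368²) = 0.007428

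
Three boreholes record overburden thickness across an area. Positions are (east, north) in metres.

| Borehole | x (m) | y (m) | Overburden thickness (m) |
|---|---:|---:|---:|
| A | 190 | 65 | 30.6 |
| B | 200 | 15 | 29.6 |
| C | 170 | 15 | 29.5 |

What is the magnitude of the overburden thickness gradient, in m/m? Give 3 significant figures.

Taking A as reference: B−A = (10, -50, -1.0); C−A = (-20, -50, -1.1).
Determinant of the coordinate differences = 10·(-50) − (-20)·(-50) = -1500.
∂d/∂x = [(-1.0)·(-50) − (-1.1)·(-50)] / -1500 = +0.003333
∂d/∂y = [10·(-1.1) − (-20)·(-1.0)] / -1500 = +0.02067
|∇f| = √(0.003333² + 0.02067²) = 0.02094 m/m

0.0209 m/m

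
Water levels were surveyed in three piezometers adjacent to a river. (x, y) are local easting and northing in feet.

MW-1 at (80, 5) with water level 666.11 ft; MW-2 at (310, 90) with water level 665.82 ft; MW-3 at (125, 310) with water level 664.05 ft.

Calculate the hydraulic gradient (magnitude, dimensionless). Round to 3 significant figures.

0.00707

With h = a·x + b·y + c and MW-1 as origin, the differences give:
  230·a + 85·b = -0.29
  45·a + 305·b = -2.06
Eliminate b (×305 and ×85, subtract): 66325·a = 86.650 → a = ∂h/∂x = +0.001306
Back-substitute: b = ∂h/∂y = -0.006947.
|∇h| = √(0.001306² + -0.006947²) = 0.007069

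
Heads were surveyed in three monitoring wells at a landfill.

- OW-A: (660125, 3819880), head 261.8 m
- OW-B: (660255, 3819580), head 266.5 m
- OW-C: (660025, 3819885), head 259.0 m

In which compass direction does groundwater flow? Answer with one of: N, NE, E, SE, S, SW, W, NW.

Taking OW-A as reference: OW-B−OW-A = (130, -300, +4.7); OW-C−OW-A = (-100, 5, -2.8).
Determinant of the coordinate differences = 130·5 − (-100)·(-300) = -29350.
∂h/∂x = [(+4.7)·5 − (-2.8)·(-300)] / -29350 = +0.02782
∂h/∂y = [130·(-2.8) − (-100)·(+4.7)] / -29350 = -0.003612
Flow = −∇h = (-0.02782 east, +0.003612 north), which points west.

W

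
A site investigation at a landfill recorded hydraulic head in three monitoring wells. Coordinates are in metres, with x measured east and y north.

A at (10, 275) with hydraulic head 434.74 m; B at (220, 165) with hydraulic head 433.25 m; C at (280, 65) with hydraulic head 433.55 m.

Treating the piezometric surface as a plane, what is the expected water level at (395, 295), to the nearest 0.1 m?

429.7 m

Differences from A: to B (Δx, Δy, Δh) = (210, -110, -1.49); to C = (270, -210, -1.19).
Determinant of the coordinate differences = 210·(-210) − 270·(-110) = -14400.
∂h/∂x = [(-1.49)·(-210) − (-1.19)·(-110)] / -14400 = -0.01264
∂h/∂y = [210·(-1.19) − 270·(-1.49)] / -14400 = -0.01058
h(395, 295) = 434.74 + (-0.01264)·(385) + (-0.01058)·(20) = 434.74 -4.866 -0.212 = 429.662 m.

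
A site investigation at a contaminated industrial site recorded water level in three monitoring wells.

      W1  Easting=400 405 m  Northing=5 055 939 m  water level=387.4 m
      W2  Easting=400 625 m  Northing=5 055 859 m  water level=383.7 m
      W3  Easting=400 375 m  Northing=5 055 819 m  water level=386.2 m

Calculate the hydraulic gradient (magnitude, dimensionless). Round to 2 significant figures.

0.018

With h = a·x + b·y + c and W1 as origin, the differences give:
  220·a + (-80)·b = -3.7
  (-30)·a + (-120)·b = -1.2
Eliminate b (×(-120) and ×(-80), subtract): -28800·a = 348.00 → a = ∂h/∂x = -0.01208
Back-substitute: b = ∂h/∂y = +0.01302.
|∇h| = √(-0.01208² + 0.01302²) = 0.01776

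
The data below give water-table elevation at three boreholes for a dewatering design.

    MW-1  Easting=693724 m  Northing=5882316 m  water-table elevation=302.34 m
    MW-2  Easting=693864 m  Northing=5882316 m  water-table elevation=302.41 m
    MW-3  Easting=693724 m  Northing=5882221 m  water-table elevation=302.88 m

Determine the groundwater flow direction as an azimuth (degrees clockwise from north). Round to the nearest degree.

∂h/∂x = (302.41 − 302.34) / (693864 − 693724) = +0.0005000
∂h/∂y = (302.88 − 302.34) / (5882221 − 5882316) = -0.005684
Flow direction (−∇h) has components (-0.0005000 E, +0.005684 N).
Azimuth = atan2(E, N) = atan2(-0.0005000, +0.005684) = 355.0° ≈ 355°.

355°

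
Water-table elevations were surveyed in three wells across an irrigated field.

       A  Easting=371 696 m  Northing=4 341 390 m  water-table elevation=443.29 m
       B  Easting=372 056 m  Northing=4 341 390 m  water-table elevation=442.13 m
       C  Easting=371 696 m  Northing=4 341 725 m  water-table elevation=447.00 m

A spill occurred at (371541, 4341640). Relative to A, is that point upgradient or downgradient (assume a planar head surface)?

∂h/∂x = (442.13 − 443.29) / (372056 − 371696) = -0.003222
∂h/∂y = (447.00 − 443.29) / (4341725 − 4341390) = +0.01107
Head at (371541, 4341640) = 443.29 + (-0.003222)·(-155) + (+0.01107)·(250) = 446.56 m.
That is higher than the 443.29 m at A, so the point is upgradient.

upgradient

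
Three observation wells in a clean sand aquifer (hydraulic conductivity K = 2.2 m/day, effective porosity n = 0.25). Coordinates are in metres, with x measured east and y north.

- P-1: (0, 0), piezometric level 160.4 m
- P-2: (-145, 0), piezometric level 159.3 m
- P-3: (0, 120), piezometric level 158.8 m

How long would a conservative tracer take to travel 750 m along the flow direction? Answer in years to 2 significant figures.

15 years

∂h/∂x = (159.3 − 160.4) / (-145 − 0) = +0.007586
∂h/∂y = (158.8 − 160.4) / (120 − 0) = -0.01333
|∇h| = √(0.007586² + -0.01333²) = 0.01534
Seepage velocity v = K·i/n = 2.2 × 0.01534 / 0.25 = 0.135 m/day.
t = 750 / 0.135 = 5556 days = 15.2 years.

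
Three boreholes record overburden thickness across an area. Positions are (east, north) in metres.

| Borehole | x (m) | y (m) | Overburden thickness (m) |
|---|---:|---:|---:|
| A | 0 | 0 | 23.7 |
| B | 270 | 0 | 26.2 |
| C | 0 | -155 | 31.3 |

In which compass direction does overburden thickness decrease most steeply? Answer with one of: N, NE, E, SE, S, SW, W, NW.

N

∂d/∂x = (26.2 − 23.7) / (270 − 0) = +0.009259
∂d/∂y = (31.3 − 23.7) / (-155 − 0) = -0.04903
Steepest decrease is along −∇f = (-0.009259 E, +0.04903 N) → north.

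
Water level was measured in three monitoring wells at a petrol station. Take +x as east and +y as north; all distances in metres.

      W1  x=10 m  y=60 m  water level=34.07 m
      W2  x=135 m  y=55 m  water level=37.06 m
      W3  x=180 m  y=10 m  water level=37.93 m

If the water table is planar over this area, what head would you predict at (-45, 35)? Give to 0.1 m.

Differences from W1: to W2 (Δx, Δy, Δh) = (125, -5, +2.99); to W3 = (170, -50, +3.86).
Solve a·Δx + b·Δy = Δh: det = 125·(-50) − 170·(-5) = -5400.
∂h/∂x = [(+2.99)·(-50) − (+3.86)·(-5)] / -5400 = +0.02411
∂h/∂y = [125·(+3.86) − 170·(+2.99)] / -5400 = +0.004778
h(-45, 35) = 34.07 + (+0.02411)·(-55) + (+0.004778)·(-25) = 34.07 -1.326 -0.119 = 32.624 m.

32.6 m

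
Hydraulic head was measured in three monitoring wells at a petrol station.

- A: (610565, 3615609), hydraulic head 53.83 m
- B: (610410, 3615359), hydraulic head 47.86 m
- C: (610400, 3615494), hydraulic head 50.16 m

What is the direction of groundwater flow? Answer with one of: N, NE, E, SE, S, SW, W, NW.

SW

Taking A as reference: B−A = (-155, -250, -5.97); C−A = (-165, -115, -3.67).
Determinant of the coordinate differences = (-155)·(-115) − (-165)·(-250) = -23425.
∂h/∂x = [(-5.97)·(-115) − (-3.67)·(-250)] / -23425 = +0.009859
∂h/∂y = [(-155)·(-3.67) − (-165)·(-5.97)] / -23425 = +0.01777
Flow = −∇h = (-0.009859 east, -0.01777 north), which points southwest.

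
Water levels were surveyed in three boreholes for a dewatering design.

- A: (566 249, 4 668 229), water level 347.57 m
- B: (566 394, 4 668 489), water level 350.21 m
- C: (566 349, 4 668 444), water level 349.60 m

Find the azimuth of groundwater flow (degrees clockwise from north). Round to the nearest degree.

233°

With h = a·x + b·y + c and A as origin, the differences give:
  145·a + 260·b = +2.64
  100·a + 215·b = +2.03
Eliminate b (×215 and ×260, subtract): 5175·a = 39.800 → a = ∂h/∂x = +0.007691
Back-substitute: b = ∂h/∂y = +0.005865.
Flow direction (−∇h) has components (-0.007691 E, -0.005865 N).
Azimuth = atan2(E, N) = atan2(-0.007691, -0.005865) = 232.7° ≈ 233°.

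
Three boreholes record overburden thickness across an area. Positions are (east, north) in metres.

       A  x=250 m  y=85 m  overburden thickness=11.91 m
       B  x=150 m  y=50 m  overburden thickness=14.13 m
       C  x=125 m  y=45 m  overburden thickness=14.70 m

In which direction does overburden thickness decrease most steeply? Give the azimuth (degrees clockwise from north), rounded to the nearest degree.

With d = a·x + b·y + c and A as origin, the differences give:
  (-100)·a + (-35)·b = +2.22
  (-125)·a + (-40)·b = +2.79
Eliminate b (×(-40) and ×(-35), subtract): -375·a = 8.850 → a = ∂d/∂x = -0.02360
Back-substitute: b = ∂d/∂y = +0.004000.
Steepest decrease is along −∇f: components (+0.02360 E, -0.004000 N).
Azimuth = atan2(+0.02360, -0.004000) = 99.6° ≈ 100°.

100°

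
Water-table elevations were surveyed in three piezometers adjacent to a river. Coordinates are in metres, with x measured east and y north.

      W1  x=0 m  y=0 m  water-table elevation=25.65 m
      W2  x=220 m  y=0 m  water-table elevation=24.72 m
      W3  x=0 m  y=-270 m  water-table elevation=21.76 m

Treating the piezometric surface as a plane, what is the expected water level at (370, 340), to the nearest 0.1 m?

29.0 m

∂h/∂x = (24.72 − 25.65) / (220 − 0) = -0.004227
∂h/∂y = (21.76 − 25.65) / (-270 − 0) = +0.01441
h(370, 340) = 25.65 + (-0.004227)·(370) + (+0.01441)·(340) = 25.65 -1.564 +4.899 = 28.984 m.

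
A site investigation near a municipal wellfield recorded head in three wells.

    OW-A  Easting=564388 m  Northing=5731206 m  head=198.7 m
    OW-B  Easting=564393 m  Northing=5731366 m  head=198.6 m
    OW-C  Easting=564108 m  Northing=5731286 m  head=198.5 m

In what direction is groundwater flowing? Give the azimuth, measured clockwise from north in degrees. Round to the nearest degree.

320°

With h = a·x + b·y + c and OW-A as origin, the differences give:
  5·a + 160·b = -0.1
  (-280)·a + 80·b = -0.2
Eliminate b (×80 and ×160, subtract): 45200·a = 24.00 → a = ∂h/∂x = +0.0005310
Back-substitute: b = ∂h/∂y = -0.0006416.
Flow direction (−∇h) has components (-0.0005310 E, +0.0006416 N).
Azimuth = atan2(E, N) = atan2(-0.0005310, +0.0006416) = 320.4° ≈ 320°.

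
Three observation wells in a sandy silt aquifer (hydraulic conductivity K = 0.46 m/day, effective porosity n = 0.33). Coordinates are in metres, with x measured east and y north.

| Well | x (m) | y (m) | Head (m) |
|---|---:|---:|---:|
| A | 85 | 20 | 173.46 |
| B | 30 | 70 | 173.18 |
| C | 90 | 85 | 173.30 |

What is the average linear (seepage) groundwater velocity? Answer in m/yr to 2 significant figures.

1.9 m/yr

Taking A as reference: B−A = (-55, 50, -0.28); C−A = (5, 65, -0.16).
Determinant of the coordinate differences = (-55)·65 − 5·50 = -3825.
∂h/∂x = [(-0.28)·65 − (-0.16)·50] / -3825 = +0.002667
∂h/∂y = [(-55)·(-0.16) − 5·(-0.28)] / -3825 = -0.002667
|∇h| = √(0.002667² + -0.002667²) = 0.003772
Seepage velocity v = K·i/n = 0.46 × 0.003772 / 0.33 = 0.005258 m/day = 1.92 m/yr.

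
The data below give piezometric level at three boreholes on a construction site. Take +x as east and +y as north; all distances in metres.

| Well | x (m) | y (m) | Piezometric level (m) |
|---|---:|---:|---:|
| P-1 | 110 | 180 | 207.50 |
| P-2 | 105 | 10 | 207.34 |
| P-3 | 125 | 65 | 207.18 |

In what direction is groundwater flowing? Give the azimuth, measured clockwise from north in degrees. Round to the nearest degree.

With h = a·x + b·y + c and P-1 as origin, the differences give:
  (-5)·a + (-170)·b = -0.16
  15·a + (-115)·b = -0.32
Eliminate b (×(-115) and ×(-170), subtract): 3125·a = -36.000 → a = ∂h/∂x = -0.01152
Back-substitute: b = ∂h/∂y = +0.001280.
Flow direction (−∇h) has components (+0.01152 E, -0.001280 N).
Azimuth = atan2(E, N) = atan2(+0.01152, -0.001280) = 96.3° ≈ 096°.

096°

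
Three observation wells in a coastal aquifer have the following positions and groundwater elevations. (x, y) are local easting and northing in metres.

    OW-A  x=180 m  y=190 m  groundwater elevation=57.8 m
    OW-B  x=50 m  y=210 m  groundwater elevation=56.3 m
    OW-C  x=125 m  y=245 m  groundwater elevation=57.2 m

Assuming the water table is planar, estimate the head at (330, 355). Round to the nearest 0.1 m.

59.7 m

With h = a·x + b·y + c and OW-A as origin, the differences give:
  (-130)·a + 20·b = -1.5
  (-55)·a + 55·b = -0.6
Eliminate b (×55 and ×20, subtract): -6050·a = -70.50 → a = ∂h/∂x = +0.01165
Back-substitute: b = ∂h/∂y = +0.0007438.
h(330, 355) = 57.8 + (+0.01165)·(150) + (+0.0007438)·(165) = 57.8 +1.748 +0.123 = 59.671 m.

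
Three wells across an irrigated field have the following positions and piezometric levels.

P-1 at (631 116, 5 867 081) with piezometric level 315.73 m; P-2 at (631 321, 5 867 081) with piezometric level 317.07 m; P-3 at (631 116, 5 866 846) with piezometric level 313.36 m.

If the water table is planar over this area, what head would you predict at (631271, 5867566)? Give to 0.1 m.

∂h/∂x = (317.07 − 315.73) / (631321 − 631116) = +0.006537
∂h/∂y = (313.36 − 315.73) / (5866846 − 5867081) = +0.01009
h(631271, 5867566) = 315.73 + (+0.006537)·(155) + (+0.01009)·(485) = 315.73 +1.013 +4.891 = 321.634 m.

321.6 m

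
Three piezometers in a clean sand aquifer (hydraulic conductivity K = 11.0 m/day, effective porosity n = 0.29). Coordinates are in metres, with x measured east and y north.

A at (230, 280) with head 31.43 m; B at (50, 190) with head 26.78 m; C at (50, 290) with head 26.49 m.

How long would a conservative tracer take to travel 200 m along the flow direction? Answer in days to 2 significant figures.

Differences from A: to B (Δx, Δy, Δh) = (-180, -90, -4.65); to C = (-180, 10, -4.94).
Determinant of the coordinate differences = (-180)·10 − (-180)·(-90) = -18000.
∂h/∂x = [(-4.65)·10 − (-4.94)·(-90)] / -18000 = +0.02728
∂h/∂y = [(-180)·(-4.94) − (-180)·(-4.65)] / -18000 = -0.002900
|∇h| = √(0.02728² + -0.002900²) = 0.02743
Seepage velocity v = K·i/n = 11.0 × 0.02743 / 0.29 = 1.04 m/day.
t = 200 / 1.04 = 192.3 days.

190 days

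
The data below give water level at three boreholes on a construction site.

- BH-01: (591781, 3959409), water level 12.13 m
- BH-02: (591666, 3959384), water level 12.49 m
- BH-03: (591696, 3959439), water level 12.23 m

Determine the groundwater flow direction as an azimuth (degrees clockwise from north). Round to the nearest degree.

035°

Three-point gradient (reference BH-01): Δ to BH-02 = (-115, -25, +0.36), Δ to BH-03 = (-85, 30, +0.10).
∂h/∂x = -0.002386, ∂h/∂y = -0.003426 (det = -5575).
Flow direction (−∇h) has components (+0.002386 E, +0.003426 N).
Azimuth = atan2(E, N) = atan2(+0.002386, +0.003426) = 34.9° ≈ 035°.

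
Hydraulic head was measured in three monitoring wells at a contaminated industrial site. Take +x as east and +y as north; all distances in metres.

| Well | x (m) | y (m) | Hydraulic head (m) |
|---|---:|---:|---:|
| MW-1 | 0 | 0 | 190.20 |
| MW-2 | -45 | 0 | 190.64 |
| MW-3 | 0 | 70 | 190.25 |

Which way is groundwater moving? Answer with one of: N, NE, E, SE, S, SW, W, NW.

E

∂h/∂x = (190.64 − 190.20) / (-45 − 0) = -0.009778
∂h/∂y = (190.25 − 190.20) / (70 − 0) = +0.0007143
Flow = −∇h = (+0.009778 east, -0.0007143 north), which points east.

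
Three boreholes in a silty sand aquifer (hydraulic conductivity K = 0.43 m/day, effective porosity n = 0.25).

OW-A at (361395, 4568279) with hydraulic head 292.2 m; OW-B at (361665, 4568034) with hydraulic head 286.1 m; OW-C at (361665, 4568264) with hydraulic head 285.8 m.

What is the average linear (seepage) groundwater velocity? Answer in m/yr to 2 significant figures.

With h = a·x + b·y + c and OW-A as origin, the differences give:
  270·a + (-245)·b = -6.1
  270·a + (-15)·b = -6.4
Eliminate b (×(-15) and ×(-245), subtract): 62100·a = -1476.50 → a = ∂h/∂x = -0.02378
Back-substitute: b = ∂h/∂y = -0.001304.
|∇h| = √(-0.02378² + -0.001304²) = 0.02382
Seepage velocity v = K·i/n = 0.43 × 0.02382 / 0.25 = 0.04097 m/day = 14.96 m/yr.

15 m/yr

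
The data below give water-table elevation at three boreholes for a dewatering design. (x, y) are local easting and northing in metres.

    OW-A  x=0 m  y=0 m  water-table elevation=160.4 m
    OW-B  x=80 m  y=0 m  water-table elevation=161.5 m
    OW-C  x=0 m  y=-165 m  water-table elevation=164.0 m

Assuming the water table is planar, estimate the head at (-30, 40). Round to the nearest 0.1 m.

∂h/∂x = (161.5 − 160.4) / (80 − 0) = +0.01375
∂h/∂y = (164.0 − 160.4) / (-165 − 0) = -0.02182
h(-30, 40) = 160.4 + (+0.01375)·(-30) + (-0.02182)·(40) = 160.4 -0.412 -0.873 = 159.115 m.

159.1 m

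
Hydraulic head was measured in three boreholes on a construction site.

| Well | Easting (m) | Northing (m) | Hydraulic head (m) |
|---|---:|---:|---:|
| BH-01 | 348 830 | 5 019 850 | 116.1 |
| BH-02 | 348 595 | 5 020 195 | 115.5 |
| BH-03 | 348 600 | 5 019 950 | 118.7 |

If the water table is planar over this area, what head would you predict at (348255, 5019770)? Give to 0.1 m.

127.0 m

Taking BH-01 as reference: BH-02−BH-01 = (-235, 345, -0.6); BH-03−BH-01 = (-230, 100, +2.6).
Solve a·Δx + b·Δy = Δh: det = (-235)·100 − (-230)·345 = 55850.
∂h/∂x = [(-0.6)·100 − (+2.6)·345] / 55850 = -0.01714
∂h/∂y = [(-235)·(+2.6) − (-230)·(-0.6)] / 55850 = -0.01341
h(348255, 5019770) = 116.1 + (-0.01714)·(-575) + (-0.01341)·(-80) = 116.1 +9.853 +1.073 = 127.026 m.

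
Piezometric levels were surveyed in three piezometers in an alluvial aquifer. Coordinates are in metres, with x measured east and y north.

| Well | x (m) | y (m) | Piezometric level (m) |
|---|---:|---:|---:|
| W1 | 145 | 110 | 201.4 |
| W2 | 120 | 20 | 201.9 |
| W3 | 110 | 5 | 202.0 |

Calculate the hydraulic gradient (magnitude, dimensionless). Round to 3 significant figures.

0.00555

With h = a·x + b·y + c and W1 as origin, the differences give:
  (-25)·a + (-90)·b = +0.5
  (-35)·a + (-105)·b = +0.6
Eliminate b (×(-105) and ×(-90), subtract): -525·a = 1.50 → a = ∂h/∂x = -0.002857
Back-substitute: b = ∂h/∂y = -0.004762.
|∇h| = √(-0.002857² + -0.004762²) = 0.005553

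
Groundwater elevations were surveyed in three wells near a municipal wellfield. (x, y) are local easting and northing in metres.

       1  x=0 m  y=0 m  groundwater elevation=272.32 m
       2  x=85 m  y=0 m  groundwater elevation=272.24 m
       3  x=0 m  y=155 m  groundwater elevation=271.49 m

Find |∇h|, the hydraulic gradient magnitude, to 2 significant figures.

0.0054

∂h/∂x = (272.24 − 272.32) / (85 − 0) = -0.0009412
∂h/∂y = (271.49 − 272.32) / (155 − 0) = -0.005355
|∇h| = √(-0.0009412² + -0.005355²) = 0.005437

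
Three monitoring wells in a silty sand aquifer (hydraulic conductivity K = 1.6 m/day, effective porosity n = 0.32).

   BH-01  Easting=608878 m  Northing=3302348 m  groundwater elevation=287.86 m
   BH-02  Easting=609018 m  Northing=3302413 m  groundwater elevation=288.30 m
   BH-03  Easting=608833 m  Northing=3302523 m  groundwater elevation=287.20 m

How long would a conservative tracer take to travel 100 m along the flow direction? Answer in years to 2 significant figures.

Differences from BH-01: to BH-02 (Δx, Δy, Δh) = (140, 65, +0.44); to BH-03 = (-45, 175, -0.66).
Determinant of the coordinate differences = 140·175 − (-45)·65 = 27425.
∂h/∂x = [(+0.44)·175 − (-0.66)·65] / 27425 = +0.004372
∂h/∂y = [140·(-0.66) − (-45)·(+0.44)] / 27425 = -0.002647
|∇h| = √(0.004372² + -0.002647²) = 0.005111
Seepage velocity v = K·i/n = 1.6 × 0.005111 / 0.32 = 0.02556 m/day.
t = 100 / 0.02556 = 3912 days = 10.7 years.

11 years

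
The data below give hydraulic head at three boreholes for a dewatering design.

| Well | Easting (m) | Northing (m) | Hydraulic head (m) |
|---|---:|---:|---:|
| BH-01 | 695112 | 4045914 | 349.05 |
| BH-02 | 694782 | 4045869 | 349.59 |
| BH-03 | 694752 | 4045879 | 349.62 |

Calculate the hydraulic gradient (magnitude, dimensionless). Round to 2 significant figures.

0.0020

Taking BH-01 as reference: BH-02−BH-01 = (-330, -45, +0.54); BH-03−BH-01 = (-360, -35, +0.57).
Solve a·Δx + b·Δy = Δh: det = (-330)·(-35) − (-360)·(-45) = -4650.
∂h/∂x = [(+0.54)·(-35) − (+0.57)·(-45)] / -4650 = -0.001452
∂h/∂y = [(-330)·(+0.57) − (-360)·(+0.54)] / -4650 = -0.001355
|∇h| = √(-0.001452² + -0.001355²) = 0.001986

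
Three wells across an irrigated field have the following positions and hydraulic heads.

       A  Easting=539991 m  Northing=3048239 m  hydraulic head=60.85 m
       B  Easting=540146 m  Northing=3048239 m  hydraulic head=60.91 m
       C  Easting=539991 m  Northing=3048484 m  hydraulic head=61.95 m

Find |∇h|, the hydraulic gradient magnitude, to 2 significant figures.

0.0045

∂h/∂x = (60.91 − 60.85) / (540146 − 539991) = +0.0003871
∂h/∂y = (61.95 − 60.85) / (3048484 − 3048239) = +0.004490
|∇h| = √(0.0003871² + 0.004490²) = 0.004507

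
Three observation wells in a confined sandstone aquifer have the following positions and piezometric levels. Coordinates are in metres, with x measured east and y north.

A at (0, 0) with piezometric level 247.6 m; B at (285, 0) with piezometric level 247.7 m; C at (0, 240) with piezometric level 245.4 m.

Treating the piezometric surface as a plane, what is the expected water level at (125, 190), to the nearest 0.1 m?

245.9 m

∂h/∂x = (247.7 − 247.6) / (285 − 0) = +0.0003509
∂h/∂y = (245.4 − 247.6) / (240 − 0) = -0.009167
h(125, 190) = 247.6 + (+0.0003509)·(125) + (-0.009167)·(190) = 247.6 +0.044 -1.742 = 245.902 m.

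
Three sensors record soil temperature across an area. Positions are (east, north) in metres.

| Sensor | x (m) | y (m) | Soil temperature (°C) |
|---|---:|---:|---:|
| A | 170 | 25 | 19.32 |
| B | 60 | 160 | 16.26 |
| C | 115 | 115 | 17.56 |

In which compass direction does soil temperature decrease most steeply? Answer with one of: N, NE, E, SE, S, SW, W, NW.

Taking A as reference: B−A = (-110, 135, -3.06); C−A = (-55, 90, -1.76).
Determinant of the coordinate differences = (-110)·90 − (-55)·135 = -2475.
∂T/∂x = [(-3.06)·90 − (-1.76)·135] / -2475 = +0.01527
∂T/∂y = [(-110)·(-1.76) − (-55)·(-3.06)] / -2475 = -0.01022
Steepest decrease is along −∇f = (-0.01527 E, +0.01022 N) → northwest.

NW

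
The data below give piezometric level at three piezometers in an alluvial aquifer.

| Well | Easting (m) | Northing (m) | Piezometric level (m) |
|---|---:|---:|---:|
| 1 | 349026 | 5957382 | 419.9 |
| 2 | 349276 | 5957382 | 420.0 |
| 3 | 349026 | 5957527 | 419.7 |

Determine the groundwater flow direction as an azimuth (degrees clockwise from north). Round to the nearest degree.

344°

∂h/∂x = (420.0 − 419.9) / (349276 − 349026) = +0.0004000
∂h/∂y = (419.7 − 419.9) / (5957527 − 5957382) = -0.001379
Flow direction (−∇h) has components (-0.0004000 E, +0.001379 N).
Azimuth = atan2(E, N) = atan2(-0.0004000, +0.001379) = 343.8° ≈ 344°.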